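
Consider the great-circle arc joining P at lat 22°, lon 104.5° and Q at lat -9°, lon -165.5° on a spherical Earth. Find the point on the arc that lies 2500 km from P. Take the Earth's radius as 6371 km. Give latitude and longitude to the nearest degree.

≈ lat 17°, lon 128°

From cos δ = sin φ₁ sin φ₂ + cos φ₁ cos φ₂ cos Δλ, the central angle is δ ≈ 1.629 rad (93.4°). The total great-circle distance is δ·R ≈ 1.629 × 6371 ≈ 10381 km, so the target fraction is f = 2500/10381 ≈ 0.241.
Interpolate at f ≈ 0.241 with slerp weights a = sin((1−f)δ)/sin δ ≈ 0.946, b = sin(fδ)/sin δ ≈ 0.383.
p = a·p₁ + b·p₂ ≈ (-0.586, 0.755, 0.295); φ = arcsin(p_z) ≈ 17.13°, λ = atan2(p_y, p_x) ≈ 127.82°.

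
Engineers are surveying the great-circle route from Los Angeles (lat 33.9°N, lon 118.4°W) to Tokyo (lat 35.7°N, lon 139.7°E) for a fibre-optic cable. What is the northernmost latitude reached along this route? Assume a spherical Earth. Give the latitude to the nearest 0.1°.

≈ 47.8°N

The great circle lies in the plane with unit normal n̂ = (p₁ × p₂)/|p₁ × p₂|.
Here n̂_z ≈ -0.671; the vertex latitude is φ_max = arccos|n̂_z| ≈ 47.8°.
Check via Clairaut: cos φ_max = |cos φ₁| · sin C = cos(33.9°)·sin(54.0°) ≈ 0.671, again giving ≈ 47.8°.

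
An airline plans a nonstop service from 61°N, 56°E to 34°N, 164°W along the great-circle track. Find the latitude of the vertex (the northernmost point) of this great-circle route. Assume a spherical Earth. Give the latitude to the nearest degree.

≈ 75°N

The great circle lies in the plane with unit normal n̂ = (p₁ × p₂)/|p₁ × p₂|.
Here n̂_z ≈ +0.263; the vertex latitude is φ_max = arccos|n̂_z| ≈ 74.8°.
Check via Clairaut: cos φ_max = |cos φ₁| · sin C = cos(61.0°)·sin(32.8°) ≈ 0.263, again giving ≈ 74.8°.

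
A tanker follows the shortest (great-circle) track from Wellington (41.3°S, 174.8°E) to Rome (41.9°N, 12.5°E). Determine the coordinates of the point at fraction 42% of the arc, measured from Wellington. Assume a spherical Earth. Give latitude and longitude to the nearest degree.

The haversine formula gives a central angle δ ≈ 2.911 rad (166.8°) between the endpoints.
Interpolate at f = 0.42 with slerp weights a = sin((1−f)δ)/sin δ ≈ 4.341, b = sin(fδ)/sin δ ≈ 4.108.
p = a·p₁ + b·p₂ ≈ (-0.262, 0.957, -0.121); φ = arcsin(p_z) ≈ -6.96°, λ = atan2(p_y, p_x) ≈ 105.31°.

≈ 7°S, 105°E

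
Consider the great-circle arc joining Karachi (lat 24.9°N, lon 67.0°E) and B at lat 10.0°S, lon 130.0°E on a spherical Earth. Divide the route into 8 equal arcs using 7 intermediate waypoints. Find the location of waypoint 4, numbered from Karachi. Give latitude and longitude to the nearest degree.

The haversine formula gives a central angle δ ≈ 1.232 rad (70.6°) between the endpoints.
Interpolate at f = 4/8 with slerp weights a = sin((1−f)δ)/sin δ ≈ 0.613, b = sin(fδ)/sin δ ≈ 0.613.
p = a·p₁ + b·p₂ ≈ (-0.171, 0.974, 0.152); φ = arcsin(p_z) ≈ 8.72°, λ = atan2(p_y, p_x) ≈ 99.94°.

≈ lat 9°N, lon 100°E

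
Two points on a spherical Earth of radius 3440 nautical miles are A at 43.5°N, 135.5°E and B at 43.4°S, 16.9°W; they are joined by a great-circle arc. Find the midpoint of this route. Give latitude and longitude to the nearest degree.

≈ 0°N, 59°E

Convert each endpoint to a unit vector on the sphere (x = cos φ cos λ, y = cos φ sin λ, z = sin φ).
The central angle between the endpoints is δ = arccos(p₁·p₂) ≈ 2.793 rad (160.1°).
Interpolate at f = 1/2 with slerp weights a = sin((1−f)δ)/sin δ ≈ 2.887, b = sin(fδ)/sin δ ≈ 2.887.
p = a·p₁ + b·p₂ ≈ (0.513, 0.858, 0.004); φ = arcsin(p_z) ≈ 0.21°, λ = atan2(p_y, p_x) ≈ 59.11°.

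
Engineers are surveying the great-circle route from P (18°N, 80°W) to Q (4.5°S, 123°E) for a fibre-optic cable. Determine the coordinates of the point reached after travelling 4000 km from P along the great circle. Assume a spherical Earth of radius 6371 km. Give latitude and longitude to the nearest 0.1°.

≈ (30.9°N, 117.1°W)

From cos δ = sin φ₁ sin φ₂ + cos φ₁ cos φ₂ cos Δλ, the central angle is δ ≈ 2.684 rad (153.8°). The total great-circle distance is δ·R ≈ 2.684 × 6371 ≈ 17098 km, so the target fraction is f = 4000/17098 ≈ 0.234.
Interpolate at f ≈ 0.234 with slerp weights a = sin((1−f)δ)/sin δ ≈ 2.001, b = sin(fδ)/sin δ ≈ 1.329.
p = a·p₁ + b·p₂ ≈ (-0.391, -0.763, 0.514); φ = arcsin(p_z) ≈ 30.94°, λ = atan2(p_y, p_x) ≈ -117.12°.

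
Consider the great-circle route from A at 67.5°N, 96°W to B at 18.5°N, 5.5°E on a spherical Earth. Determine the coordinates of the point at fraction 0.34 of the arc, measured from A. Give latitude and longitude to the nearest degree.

Write both endpoints as unit vectors p₁, p₂ with components (cos φ cos λ, cos φ sin λ, sin φ).
The central angle between the endpoints is δ = arccos(p₁·p₂) ≈ 1.348 rad (77.2°).
Interpolate at f = 0.34 with slerp weights a = sin((1−f)δ)/sin δ ≈ 0.797, b = sin(fδ)/sin δ ≈ 0.454.
p = a·p₁ + b·p₂ ≈ (0.396, -0.262, 0.880); φ = arcsin(p_z) ≈ 61.63°, λ = atan2(p_y, p_x) ≈ -33.46°.

≈ 62°N, 33°W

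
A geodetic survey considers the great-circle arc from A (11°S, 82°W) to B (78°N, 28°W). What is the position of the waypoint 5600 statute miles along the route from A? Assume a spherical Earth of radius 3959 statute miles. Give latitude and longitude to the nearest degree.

≈ (68°N, 56°W)

Write both endpoints as unit vectors p₁, p₂ with components (cos φ cos λ, cos φ sin λ, sin φ).
The central angle between the endpoints is δ = arccos(p₁·p₂) ≈ 1.638 rad (93.8°). The total great-circle distance is δ·R ≈ 1.638 × 3959 ≈ 6483 mi, so the target fraction is f = 5600/6483 ≈ 0.864.
Interpolate at f ≈ 0.864 with slerp weights a = sin((1−f)δ)/sin δ ≈ 0.222, b = sin(fδ)/sin δ ≈ 0.990.
p = a·p₁ + b·p₂ ≈ (0.212, -0.312, 0.926); φ = arcsin(p_z) ≈ 67.83°, λ = atan2(p_y, p_x) ≈ -55.81°.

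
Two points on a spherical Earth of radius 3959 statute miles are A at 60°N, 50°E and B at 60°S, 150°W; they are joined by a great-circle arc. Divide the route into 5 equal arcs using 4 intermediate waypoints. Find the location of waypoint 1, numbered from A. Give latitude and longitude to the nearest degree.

Convert each endpoint to a unit vector on the sphere (x = cos φ cos λ, y = cos φ sin λ, z = sin φ).
The central angle between the endpoints is δ = arccos(p₁·p₂) ≈ 2.968 rad (170.0°).
Interpolate at f = 1/5 with slerp weights a = sin((1−f)δ)/sin δ ≈ 4.013, b = sin(fδ)/sin δ ≈ 3.233.
p = a·p₁ + b·p₂ ≈ (-0.110, 0.729, 0.676); φ = arcsin(p_z) ≈ 42.51°, λ = atan2(p_y, p_x) ≈ 98.59°.

≈ 43°N, 99°E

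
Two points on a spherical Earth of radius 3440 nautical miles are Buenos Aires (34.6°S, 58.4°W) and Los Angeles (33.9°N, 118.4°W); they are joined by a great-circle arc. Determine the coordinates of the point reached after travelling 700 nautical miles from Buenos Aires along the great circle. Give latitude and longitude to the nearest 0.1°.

Write both endpoints as unit vectors p₁, p₂ with components (cos φ cos λ, cos φ sin λ, sin φ).
The central angle between the endpoints is δ = arccos(p₁·p₂) ≈ 1.546 rad (88.6°). The total great-circle distance is δ·R ≈ 1.546 × 3440 ≈ 5318 nmi, so the target fraction is f = 700/5318 ≈ 0.132.
Interpolate at f ≈ 0.132 with slerp weights a = sin((1−f)δ)/sin δ ≈ 0.974, b = sin(fδ)/sin δ ≈ 0.202.
p = a·p₁ + b·p₂ ≈ (0.340, -0.831, -0.441); φ = arcsin(p_z) ≈ -26.14°, λ = atan2(p_y, p_x) ≈ -67.71°.

≈ (26.1°S, 67.7°W)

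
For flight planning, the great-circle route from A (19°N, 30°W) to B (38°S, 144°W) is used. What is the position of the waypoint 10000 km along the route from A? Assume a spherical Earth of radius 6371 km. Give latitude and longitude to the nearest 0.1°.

Write both endpoints as unit vectors p₁, p₂ with components (cos φ cos λ, cos φ sin λ, sin φ).
The central angle between the endpoints is δ = arccos(p₁·p₂) ≈ 2.098 rad (120.2°). The total great-circle distance is δ·R ≈ 2.098 × 6371 ≈ 13369 km, so the target fraction is f = 10000/13369 ≈ 0.748.
Interpolate at f ≈ 0.748 with slerp weights a = sin((1−f)δ)/sin δ ≈ 0.584, b = sin(fδ)/sin δ ≈ 1.157.
p = a·p₁ + b·p₂ ≈ (-0.260, -0.812, -0.522); φ = arcsin(p_z) ≈ -31.50°, λ = atan2(p_y, p_x) ≈ -107.73°.

≈ (31.5°S, 107.7°W)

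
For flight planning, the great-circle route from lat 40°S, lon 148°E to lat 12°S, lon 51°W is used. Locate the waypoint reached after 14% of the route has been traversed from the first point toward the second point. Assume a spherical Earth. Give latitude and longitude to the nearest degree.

≈ lat 56°S, lon 160°E

The haversine formula gives a central angle δ ≈ 2.183 rad (125.1°) between the endpoints.
Interpolate at f = 0.14 with slerp weights a = sin((1−f)δ)/sin δ ≈ 1.165, b = sin(fδ)/sin δ ≈ 0.368.
p = a·p₁ + b·p₂ ≈ (-0.530, 0.193, -0.825); φ = arcsin(p_z) ≈ -55.62°, λ = atan2(p_y, p_x) ≈ 159.97°.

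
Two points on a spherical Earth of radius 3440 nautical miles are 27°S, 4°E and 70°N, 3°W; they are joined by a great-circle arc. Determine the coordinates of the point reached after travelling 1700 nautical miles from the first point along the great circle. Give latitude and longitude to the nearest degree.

Convert each endpoint to a unit vector on the sphere (x = cos φ cos λ, y = cos φ sin λ, z = sin φ).
The central angle between the endpoints is δ = arccos(p₁·p₂) ≈ 1.695 rad (97.1°). The total great-circle distance is δ·R ≈ 1.695 × 3440 ≈ 5832 nmi, so the target fraction is f = 1700/5832 ≈ 0.292.
Interpolate at f ≈ 0.292 with slerp weights a = sin((1−f)δ)/sin δ ≈ 0.940, b = sin(fδ)/sin δ ≈ 0.478.
p = a·p₁ + b·p₂ ≈ (0.999, 0.050, 0.023); φ = arcsin(p_z) ≈ 1.29°, λ = atan2(p_y, p_x) ≈ 2.86°.

≈ 1°N, 3°E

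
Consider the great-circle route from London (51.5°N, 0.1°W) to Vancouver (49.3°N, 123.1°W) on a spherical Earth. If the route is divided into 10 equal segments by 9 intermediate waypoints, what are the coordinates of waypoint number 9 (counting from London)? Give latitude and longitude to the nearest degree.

Convert each endpoint to a unit vector on the sphere (x = cos φ cos λ, y = cos φ sin λ, z = sin φ).
The central angle between the endpoints is δ = arccos(p₁·p₂) ≈ 1.189 rad (68.1°).
Interpolate at f = 9/10 with slerp weights a = sin((1−f)δ)/sin δ ≈ 0.128, b = sin(fδ)/sin δ ≈ 0.945.
p = a·p₁ + b·p₂ ≈ (-0.257, -0.517, 0.817); φ = arcsin(p_z) ≈ 54.76°, λ = atan2(p_y, p_x) ≈ -116.46°.

≈ (55°N, 116°W)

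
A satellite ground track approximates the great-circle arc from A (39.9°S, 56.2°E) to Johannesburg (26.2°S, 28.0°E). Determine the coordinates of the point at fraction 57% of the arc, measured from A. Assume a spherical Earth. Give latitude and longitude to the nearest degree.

≈ (33°S, 39°E)

Convert each endpoint to a unit vector on the sphere (x = cos φ cos λ, y = cos φ sin λ, z = sin φ).
The central angle between the endpoints is δ = arccos(p₁·p₂) ≈ 0.474 rad (27.1°).
Interpolate at f = 0.57 with slerp weights a = sin((1−f)δ)/sin δ ≈ 0.443, b = sin(fδ)/sin δ ≈ 0.585.
p = a·p₁ + b·p₂ ≈ (0.652, 0.529, -0.543); φ = arcsin(p_z) ≈ -32.86°, λ = atan2(p_y, p_x) ≈ 39.03°.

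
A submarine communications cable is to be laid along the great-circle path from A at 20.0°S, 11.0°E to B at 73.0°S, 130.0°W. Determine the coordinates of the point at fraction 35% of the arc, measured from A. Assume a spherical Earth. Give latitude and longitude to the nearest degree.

Write both endpoints as unit vectors p₁, p₂ with components (cos φ cos λ, cos φ sin λ, sin φ).
The central angle between the endpoints is δ = arccos(p₁·p₂) ≈ 1.457 rad (83.5°).
Interpolate at f = 0.35 with slerp weights a = sin((1−f)δ)/sin δ ≈ 0.817, b = sin(fδ)/sin δ ≈ 0.491.
p = a·p₁ + b·p₂ ≈ (0.661, 0.036, -0.749); φ = arcsin(p_z) ≈ -48.53°, λ = atan2(p_y, p_x) ≈ 3.15°.

≈ 49°S, 3°E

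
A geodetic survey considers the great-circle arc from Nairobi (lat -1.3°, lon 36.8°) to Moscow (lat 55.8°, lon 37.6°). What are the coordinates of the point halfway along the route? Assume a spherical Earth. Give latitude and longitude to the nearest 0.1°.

Write both endpoints as unit vectors p₁, p₂ with components (cos φ cos λ, cos φ sin λ, sin φ).
The central angle between the endpoints is δ = arccos(p₁·p₂) ≈ 0.997 rad (57.1°).
Interpolate at f = 1/2 with slerp weights a = sin((1−f)δ)/sin δ ≈ 0.569, b = sin(fδ)/sin δ ≈ 0.569.
p = a·p₁ + b·p₂ ≈ (0.709, 0.536, 0.458); φ = arcsin(p_z) ≈ 27.25°, λ = atan2(p_y, p_x) ≈ 37.09°.

≈ lat 27.3°, lon 37.1°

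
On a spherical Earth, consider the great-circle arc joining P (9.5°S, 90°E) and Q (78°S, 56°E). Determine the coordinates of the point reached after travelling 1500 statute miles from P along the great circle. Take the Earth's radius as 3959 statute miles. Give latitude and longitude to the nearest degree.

≈ (31°S, 87°E)

From cos δ = sin φ₁ sin φ₂ + cos φ₁ cos φ₂ cos Δλ, the central angle is δ ≈ 1.233 rad (70.6°). The total great-circle distance is δ·R ≈ 1.233 × 3959 ≈ 4881 mi, so the target fraction is f = 1500/4881 ≈ 0.307.
Interpolate at f ≈ 0.307 with slerp weights a = sin((1−f)δ)/sin δ ≈ 0.799, b = sin(fδ)/sin δ ≈ 0.392.
p = a·p₁ + b·p₂ ≈ (0.046, 0.856, -0.515); φ = arcsin(p_z) ≈ -31.02°, λ = atan2(p_y, p_x) ≈ 86.95°.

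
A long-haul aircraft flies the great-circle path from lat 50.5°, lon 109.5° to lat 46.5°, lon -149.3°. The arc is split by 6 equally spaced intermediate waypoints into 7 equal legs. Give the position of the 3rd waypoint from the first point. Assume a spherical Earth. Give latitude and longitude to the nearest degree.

≈ lat 61°, lon 154°

Convert each endpoint to a unit vector on the sphere (x = cos φ cos λ, y = cos φ sin λ, z = sin φ).
The central angle between the endpoints is δ = arccos(p₁·p₂) ≈ 1.076 rad (61.7°).
Interpolate at f = 3/7 with slerp weights a = sin((1−f)δ)/sin δ ≈ 0.655, b = sin(fδ)/sin δ ≈ 0.506.
p = a·p₁ + b·p₂ ≈ (-0.438, 0.215, 0.873); φ = arcsin(p_z) ≈ 60.76°, λ = atan2(p_y, p_x) ≈ 153.84°.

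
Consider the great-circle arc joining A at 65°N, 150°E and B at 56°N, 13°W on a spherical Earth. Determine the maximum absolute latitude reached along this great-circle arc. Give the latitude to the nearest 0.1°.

The great circle lies in the plane with unit normal n̂ = (p₁ × p₂)/|p₁ × p₂|.
Here n̂_z ≈ -0.081; the vertex latitude is φ_max = arccos|n̂_z| ≈ 85.3°.

≈ 85.3°N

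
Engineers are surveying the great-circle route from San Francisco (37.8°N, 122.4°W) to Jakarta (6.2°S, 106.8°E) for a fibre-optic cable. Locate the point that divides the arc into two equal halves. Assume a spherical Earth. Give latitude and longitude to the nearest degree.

Convert each endpoint to a unit vector on the sphere (x = cos φ cos λ, y = cos φ sin λ, z = sin φ).
The central angle between the endpoints is δ = arccos(p₁·p₂) ≈ 2.189 rad (125.4°).
Interpolate at f = 1/2 with slerp weights a = sin((1−f)δ)/sin δ ≈ 1.090, b = sin(fδ)/sin δ ≈ 1.090.
p = a·p₁ + b·p₂ ≈ (-0.775, 0.310, 0.551); φ = arcsin(p_z) ≈ 33.41°, λ = atan2(p_y, p_x) ≈ 158.18°.

≈ (33°N, 158°E)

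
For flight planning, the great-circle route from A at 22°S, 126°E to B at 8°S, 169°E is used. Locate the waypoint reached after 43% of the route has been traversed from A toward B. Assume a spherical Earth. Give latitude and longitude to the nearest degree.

≈ 17°S, 145°E

From cos δ = sin φ₁ sin φ₂ + cos φ₁ cos φ₂ cos Δλ, the central angle is δ ≈ 0.762 rad (43.6°).
Interpolate at f = 0.43 with slerp weights a = sin((1−f)δ)/sin δ ≈ 0.610, b = sin(fδ)/sin δ ≈ 0.466.
p = a·p₁ + b·p₂ ≈ (-0.785, 0.545, -0.293); φ = arcsin(p_z) ≈ -17.05°, λ = atan2(p_y, p_x) ≈ 145.23°.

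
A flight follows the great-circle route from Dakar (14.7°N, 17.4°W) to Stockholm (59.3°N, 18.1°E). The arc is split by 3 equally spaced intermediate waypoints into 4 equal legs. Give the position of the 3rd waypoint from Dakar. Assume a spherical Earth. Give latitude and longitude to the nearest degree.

Convert each endpoint to a unit vector on the sphere (x = cos φ cos λ, y = cos φ sin λ, z = sin φ).
The central angle between the endpoints is δ = arccos(p₁·p₂) ≈ 0.902 rad (51.7°).
Interpolate at f = 3/4 with slerp weights a = sin((1−f)δ)/sin δ ≈ 0.285, b = sin(fδ)/sin δ ≈ 0.798.
p = a·p₁ + b·p₂ ≈ (0.650, 0.044, 0.758); φ = arcsin(p_z) ≈ 49.33°, λ = atan2(p_y, p_x) ≈ 3.88°.

≈ 49°N, 4°E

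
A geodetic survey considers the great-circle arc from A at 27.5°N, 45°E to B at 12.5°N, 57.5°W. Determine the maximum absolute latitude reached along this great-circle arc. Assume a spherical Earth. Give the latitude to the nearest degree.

≈ 32°N

The great circle lies in the plane with unit normal n̂ = (p₁ × p₂)/|p₁ × p₂|.
Here n̂_z ≈ -0.849; the vertex latitude is φ_max = arccos|n̂_z| ≈ 31.9°.
Check via Clairaut: cos φ_max = |cos φ₁| · sin C = cos(27.5°)·sin(73.1°) ≈ 0.849, again giving ≈ 31.9°.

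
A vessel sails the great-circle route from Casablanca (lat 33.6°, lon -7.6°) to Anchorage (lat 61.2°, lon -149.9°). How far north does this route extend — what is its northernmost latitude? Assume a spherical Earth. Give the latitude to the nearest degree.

The great circle lies in the plane with unit normal n̂ = (p₁ × p₂)/|p₁ × p₂|.
Here n̂_z ≈ -0.249; the vertex latitude is φ_max = arccos|n̂_z| ≈ 75.6°.
Check via Clairaut: cos φ_max = |cos φ₁| · sin C = cos(33.6°)·sin(17.4°) ≈ 0.249, again giving ≈ 75.6°.

≈ 76°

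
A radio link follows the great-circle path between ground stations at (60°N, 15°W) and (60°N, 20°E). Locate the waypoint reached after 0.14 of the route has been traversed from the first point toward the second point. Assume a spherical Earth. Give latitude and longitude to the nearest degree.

≈ (61°N, 10°W)

Convert each endpoint to a unit vector on the sphere (x = cos φ cos λ, y = cos φ sin λ, z = sin φ).
The central angle between the endpoints is δ = arccos(p₁·p₂) ≈ 0.302 rad (17.3°).
Interpolate at f = 0.14 with slerp weights a = sin((1−f)δ)/sin δ ≈ 0.863, b = sin(fδ)/sin δ ≈ 0.142.
p = a·p₁ + b·p₂ ≈ (0.484, -0.087, 0.871); φ = arcsin(p_z) ≈ 60.55°, λ = atan2(p_y, p_x) ≈ -10.24°.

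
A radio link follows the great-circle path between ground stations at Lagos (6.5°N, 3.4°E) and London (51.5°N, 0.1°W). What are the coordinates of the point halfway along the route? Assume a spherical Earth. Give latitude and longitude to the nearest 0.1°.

From cos δ = sin φ₁ sin φ₂ + cos φ₁ cos φ₂ cos Δλ, the central angle is δ ≈ 0.787 rad (45.1°).
Interpolate at f = 1/2 with slerp weights a = sin((1−f)δ)/sin δ ≈ 0.541, b = sin(fδ)/sin δ ≈ 0.541.
p = a·p₁ + b·p₂ ≈ (0.874, 0.031, 0.485); φ = arcsin(p_z) ≈ 29.01°, λ = atan2(p_y, p_x) ≈ 2.05°.

≈ 29.0°N, 2.1°E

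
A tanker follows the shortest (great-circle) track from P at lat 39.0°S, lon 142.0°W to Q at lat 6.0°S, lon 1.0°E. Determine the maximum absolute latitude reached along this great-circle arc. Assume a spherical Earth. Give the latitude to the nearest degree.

The great circle lies in the plane with unit normal n̂ = (p₁ × p₂)/|p₁ × p₂|.
Here n̂_z ≈ +0.558; the vertex latitude is φ_max = arccos|n̂_z| ≈ 56.1°.
Check via Clairaut: cos φ_max = |cos φ₁| · sin C = cos(39.0°)·sin(134.2°) ≈ 0.558, again giving ≈ 56.1°.

≈ 56°S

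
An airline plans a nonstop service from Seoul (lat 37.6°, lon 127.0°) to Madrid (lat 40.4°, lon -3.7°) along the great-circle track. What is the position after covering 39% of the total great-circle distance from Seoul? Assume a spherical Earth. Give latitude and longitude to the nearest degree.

≈ lat 61°, lon 85°

Convert each endpoint to a unit vector on the sphere (x = cos φ cos λ, y = cos φ sin λ, z = sin φ).
The central angle between the endpoints is δ = arccos(p₁·p₂) ≈ 1.569 rad (89.9°).
Interpolate at f = 0.39 with slerp weights a = sin((1−f)δ)/sin δ ≈ 0.817, b = sin(fδ)/sin δ ≈ 0.574.
p = a·p₁ + b·p₂ ≈ (0.047, 0.489, 0.871); φ = arcsin(p_z) ≈ 60.58°, λ = atan2(p_y, p_x) ≈ 84.54°.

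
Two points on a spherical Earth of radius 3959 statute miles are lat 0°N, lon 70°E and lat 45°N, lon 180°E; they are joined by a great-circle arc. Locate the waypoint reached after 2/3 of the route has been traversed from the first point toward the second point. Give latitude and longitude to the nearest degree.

≈ lat 43°N, lon 131°E

Write both endpoints as unit vectors p₁, p₂ with components (cos φ cos λ, cos φ sin λ, sin φ).
The central angle between the endpoints is δ = arccos(p₁·p₂) ≈ 1.815 rad (104.0°).
Interpolate at f = 2/3 with slerp weights a = sin((1−f)δ)/sin δ ≈ 0.586, b = sin(fδ)/sin δ ≈ 0.964.
p = a·p₁ + b·p₂ ≈ (-0.481, 0.551, 0.682); φ = arcsin(p_z) ≈ 42.99°, λ = atan2(p_y, p_x) ≈ 131.15°.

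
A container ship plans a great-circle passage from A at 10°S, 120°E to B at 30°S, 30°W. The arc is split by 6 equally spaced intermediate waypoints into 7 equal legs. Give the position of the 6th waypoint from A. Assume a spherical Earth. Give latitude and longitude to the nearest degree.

≈ 43°S, 13°W

The haversine formula gives a central angle δ ≈ 2.281 rad (130.7°) between the endpoints.
Interpolate at f = 6/7 with slerp weights a = sin((1−f)δ)/sin δ ≈ 0.422, b = sin(fδ)/sin δ ≈ 1.222.
p = a·p₁ + b·p₂ ≈ (0.709, -0.169, -0.685); φ = arcsin(p_z) ≈ -43.20°, λ = atan2(p_y, p_x) ≈ -13.44°.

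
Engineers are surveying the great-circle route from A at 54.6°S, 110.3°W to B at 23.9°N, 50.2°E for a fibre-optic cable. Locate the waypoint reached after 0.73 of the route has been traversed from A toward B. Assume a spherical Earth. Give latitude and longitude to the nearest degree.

Convert each endpoint to a unit vector on the sphere (x = cos φ cos λ, y = cos φ sin λ, z = sin φ).
The central angle between the endpoints is δ = arccos(p₁·p₂) ≈ 2.549 rad (146.0°).
Interpolate at f = 0.73 with slerp weights a = sin((1−f)δ)/sin δ ≈ 1.137, b = sin(fδ)/sin δ ≈ 1.716.
p = a·p₁ + b·p₂ ≈ (0.775, 0.587, -0.232); φ = arcsin(p_z) ≈ -13.41°, λ = atan2(p_y, p_x) ≈ 37.14°.

≈ 13°S, 37°E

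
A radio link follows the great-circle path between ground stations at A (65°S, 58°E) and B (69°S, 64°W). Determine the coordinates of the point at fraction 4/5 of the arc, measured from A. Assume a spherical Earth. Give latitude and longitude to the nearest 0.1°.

≈ (75.0°S, 46.6°W)

Write both endpoints as unit vectors p₁, p₂ with components (cos φ cos λ, cos φ sin λ, sin φ).
The central angle between the endpoints is δ = arccos(p₁·p₂) ≈ 0.698 rad (40.0°).
Interpolate at f = 4/5 with slerp weights a = sin((1−f)δ)/sin δ ≈ 0.217, b = sin(fδ)/sin δ ≈ 0.824.
p = a·p₁ + b·p₂ ≈ (0.178, -0.188, -0.966); φ = arcsin(p_z) ≈ -75.00°, λ = atan2(p_y, p_x) ≈ -46.56°.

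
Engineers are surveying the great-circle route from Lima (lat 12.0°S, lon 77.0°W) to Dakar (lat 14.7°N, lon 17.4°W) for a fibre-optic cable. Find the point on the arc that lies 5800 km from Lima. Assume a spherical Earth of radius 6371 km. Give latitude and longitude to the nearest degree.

≈ lat 10°N, lon 29°W

From cos δ = sin φ₁ sin φ₂ + cos φ₁ cos φ₂ cos Δλ, the central angle is δ ≈ 1.131 rad (64.8°). The total great-circle distance is δ·R ≈ 1.131 × 6371 ≈ 7204 km, so the target fraction is f = 5800/7204 ≈ 0.805.
Interpolate at f ≈ 0.805 with slerp weights a = sin((1−f)δ)/sin δ ≈ 0.242, b = sin(fδ)/sin δ ≈ 0.873.
p = a·p₁ + b·p₂ ≈ (0.859, -0.483, 0.171); φ = arcsin(p_z) ≈ 9.86°, λ = atan2(p_y, p_x) ≈ -29.34°.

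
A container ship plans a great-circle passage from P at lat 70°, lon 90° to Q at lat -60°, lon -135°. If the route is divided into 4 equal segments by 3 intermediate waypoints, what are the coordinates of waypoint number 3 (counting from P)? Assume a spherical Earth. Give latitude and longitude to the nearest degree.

Write both endpoints as unit vectors p₁, p₂ with components (cos φ cos λ, cos φ sin λ, sin φ).
The central angle between the endpoints is δ = arccos(p₁·p₂) ≈ 2.778 rad (159.2°).
Interpolate at f = 3/4 with slerp weights a = sin((1−f)δ)/sin δ ≈ 1.801, b = sin(fδ)/sin δ ≈ 2.452.
p = a·p₁ + b·p₂ ≈ (-0.867, -0.251, -0.431); φ = arcsin(p_z) ≈ -25.52°, λ = atan2(p_y, p_x) ≈ -163.86°.

≈ lat -26°, lon -164°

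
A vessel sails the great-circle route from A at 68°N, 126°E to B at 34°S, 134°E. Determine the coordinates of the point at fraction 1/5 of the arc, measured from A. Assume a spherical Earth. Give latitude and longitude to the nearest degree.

The haversine formula gives a central angle δ ≈ 1.783 rad (102.2°) between the endpoints.
Interpolate at f = 1/5 with slerp weights a = sin((1−f)δ)/sin δ ≈ 1.012, b = sin(fδ)/sin δ ≈ 0.357.
p = a·p₁ + b·p₂ ≈ (-0.429, 0.520, 0.739); φ = arcsin(p_z) ≈ 47.64°, λ = atan2(p_y, p_x) ≈ 129.51°.

≈ 48°N, 130°E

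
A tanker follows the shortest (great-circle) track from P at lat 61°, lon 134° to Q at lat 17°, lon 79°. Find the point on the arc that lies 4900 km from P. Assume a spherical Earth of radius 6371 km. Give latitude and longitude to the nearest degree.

From cos δ = sin φ₁ sin φ₂ + cos φ₁ cos φ₂ cos Δλ, the central angle is δ ≈ 1.022 rad (58.6°). The total great-circle distance is δ·R ≈ 1.022 × 6371 ≈ 6511 km, so the target fraction is f = 4900/6511 ≈ 0.753.
Interpolate at f ≈ 0.753 with slerp weights a = sin((1−f)δ)/sin δ ≈ 0.293, b = sin(fδ)/sin δ ≈ 0.815.
p = a·p₁ + b·p₂ ≈ (0.050, 0.868, 0.495); φ = arcsin(p_z) ≈ 29.66°, λ = atan2(p_y, p_x) ≈ 86.70°.

≈ lat 30°, lon 87°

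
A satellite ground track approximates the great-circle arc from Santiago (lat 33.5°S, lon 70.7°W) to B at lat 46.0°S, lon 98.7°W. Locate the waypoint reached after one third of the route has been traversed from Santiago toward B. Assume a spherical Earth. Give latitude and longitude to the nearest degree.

The haversine formula gives a central angle δ ≈ 0.431 rad (24.7°) between the endpoints.
Interpolate at f = 1/3 with slerp weights a = sin((1−f)δ)/sin δ ≈ 0.678, b = sin(fδ)/sin δ ≈ 0.343.
p = a·p₁ + b·p₂ ≈ (0.151, -0.769, -0.621); φ = arcsin(p_z) ≈ -38.38°, λ = atan2(p_y, p_x) ≈ -78.90°.

≈ lat 38°S, lon 79°W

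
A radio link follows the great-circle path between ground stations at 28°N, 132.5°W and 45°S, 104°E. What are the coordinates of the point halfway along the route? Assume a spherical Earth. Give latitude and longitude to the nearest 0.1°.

≈ 17.2°S, 177.4°E

Convert each endpoint to a unit vector on the sphere (x = cos φ cos λ, y = cos φ sin λ, z = sin φ).
The central angle between the endpoints is δ = arccos(p₁·p₂) ≈ 2.314 rad (132.6°).
Interpolate at f = 1/2 with slerp weights a = sin((1−f)δ)/sin δ ≈ 1.243, b = sin(fδ)/sin δ ≈ 1.243.
p = a·p₁ + b·p₂ ≈ (-0.954, 0.044, -0.295); φ = arcsin(p_z) ≈ -17.19°, λ = atan2(p_y, p_x) ≈ 177.38°.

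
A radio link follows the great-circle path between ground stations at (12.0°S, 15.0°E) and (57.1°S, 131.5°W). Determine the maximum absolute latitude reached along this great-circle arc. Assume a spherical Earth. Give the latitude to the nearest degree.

≈ 72°S

The great circle lies in the plane with unit normal n̂ = (p₁ × p₂)/|p₁ × p₂|.
Here n̂_z ≈ -0.304; the vertex latitude is φ_max = arccos|n̂_z| ≈ 72.3°.
Check via Clairaut: cos φ_max = |cos φ₁| · sin C = cos(12.0°)·sin(161.9°) ≈ 0.304, again giving ≈ 72.3°.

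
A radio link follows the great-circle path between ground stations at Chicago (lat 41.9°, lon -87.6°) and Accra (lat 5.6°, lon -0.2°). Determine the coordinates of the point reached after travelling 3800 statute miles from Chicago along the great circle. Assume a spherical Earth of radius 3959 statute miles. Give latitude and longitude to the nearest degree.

Write both endpoints as unit vectors p₁, p₂ with components (cos φ cos λ, cos φ sin λ, sin φ).
The central angle between the endpoints is δ = arccos(p₁·p₂) ≈ 1.472 rad (84.3°). The total great-circle distance is δ·R ≈ 1.472 × 3959 ≈ 5827 mi, so the target fraction is f = 3800/5827 ≈ 0.652.
Interpolate at f ≈ 0.652 with slerp weights a = sin((1−f)δ)/sin δ ≈ 0.492, b = sin(fδ)/sin δ ≈ 0.823.
p = a·p₁ + b·p₂ ≈ (0.835, -0.369, 0.409); φ = arcsin(p_z) ≈ 24.15°, λ = atan2(p_y, p_x) ≈ -23.85°.

≈ lat 24°, lon -24°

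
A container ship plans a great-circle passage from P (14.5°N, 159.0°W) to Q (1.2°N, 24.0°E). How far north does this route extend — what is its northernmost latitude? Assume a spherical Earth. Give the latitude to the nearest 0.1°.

≈ 79.4°N

The great circle lies in the plane with unit normal n̂ = (p₁ × p₂)/|p₁ × p₂|.
Here n̂_z ≈ -0.184; the vertex latitude is φ_max = arccos|n̂_z| ≈ 79.4°.
Check via Clairaut: cos φ_max = |cos φ₁| · sin C = cos(14.5°)·sin(11.0°) ≈ 0.184, again giving ≈ 79.4°.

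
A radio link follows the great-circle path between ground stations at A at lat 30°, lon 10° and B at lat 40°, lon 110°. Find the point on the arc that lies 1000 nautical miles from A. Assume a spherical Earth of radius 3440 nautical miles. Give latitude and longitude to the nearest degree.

≈ lat 40°, lon 27°

Write both endpoints as unit vectors p₁, p₂ with components (cos φ cos λ, cos φ sin λ, sin φ).
The central angle between the endpoints is δ = arccos(p₁·p₂) ≈ 1.363 rad (78.1°). The total great-circle distance is δ·R ≈ 1.363 × 3440 ≈ 4689 nmi, so the target fraction is f = 1000/4689 ≈ 0.213.
Interpolate at f ≈ 0.213 with slerp weights a = sin((1−f)δ)/sin δ ≈ 0.898, b = sin(fδ)/sin δ ≈ 0.293.
p = a·p₁ + b·p₂ ≈ (0.689, 0.346, 0.637); φ = arcsin(p_z) ≈ 39.58°, λ = atan2(p_y, p_x) ≈ 26.66°.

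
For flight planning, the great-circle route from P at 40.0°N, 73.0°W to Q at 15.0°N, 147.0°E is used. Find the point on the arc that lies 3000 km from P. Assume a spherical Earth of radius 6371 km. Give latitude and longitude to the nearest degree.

≈ 56°N, 106°W

The haversine formula gives a central angle δ ≈ 1.983 rad (113.6°) between the endpoints. The total great-circle distance is δ·R ≈ 1.983 × 6371 ≈ 12633 km, so the target fraction is f = 3000/12633 ≈ 0.237.
Interpolate at f ≈ 0.237 with slerp weights a = sin((1−f)δ)/sin δ ≈ 1.089, b = sin(fδ)/sin δ ≈ 0.495.
p = a·p₁ + b·p₂ ≈ (-0.157, -0.538, 0.828); φ = arcsin(p_z) ≈ 55.94°, λ = atan2(p_y, p_x) ≈ -106.29°.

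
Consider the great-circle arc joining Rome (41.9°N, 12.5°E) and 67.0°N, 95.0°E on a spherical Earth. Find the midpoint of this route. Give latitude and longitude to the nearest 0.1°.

≈ 60.9°N, 38.5°E

From cos δ = sin φ₁ sin φ₂ + cos φ₁ cos φ₂ cos Δλ, the central angle is δ ≈ 0.860 rad (49.3°).
Interpolate at f = 1/2 with slerp weights a = sin((1−f)δ)/sin δ ≈ 0.550, b = sin(fδ)/sin δ ≈ 0.550.
p = a·p₁ + b·p₂ ≈ (0.381, 0.303, 0.874); φ = arcsin(p_z) ≈ 60.88°, λ = atan2(p_y, p_x) ≈ 38.47°.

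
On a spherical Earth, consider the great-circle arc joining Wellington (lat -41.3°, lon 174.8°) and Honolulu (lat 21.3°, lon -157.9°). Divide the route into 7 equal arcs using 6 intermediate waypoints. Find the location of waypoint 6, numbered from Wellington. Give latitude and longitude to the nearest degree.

From cos δ = sin φ₁ sin φ₂ + cos φ₁ cos φ₂ cos Δλ, the central angle is δ ≈ 1.179 rad (67.5°).
Interpolate at f = 6/7 with slerp weights a = sin((1−f)δ)/sin δ ≈ 0.181, b = sin(fδ)/sin δ ≈ 0.917.
p = a·p₁ + b·p₂ ≈ (-0.927, -0.309, 0.213); φ = arcsin(p_z) ≈ 12.31°, λ = atan2(p_y, p_x) ≈ -161.57°.

≈ lat 12°, lon -162°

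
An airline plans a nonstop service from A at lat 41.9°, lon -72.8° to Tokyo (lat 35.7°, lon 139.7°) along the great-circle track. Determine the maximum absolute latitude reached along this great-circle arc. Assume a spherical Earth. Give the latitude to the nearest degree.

≈ 71°

The great circle lies in the plane with unit normal n̂ = (p₁ × p₂)/|p₁ × p₂|.
Here n̂_z ≈ -0.327; the vertex latitude is φ_max = arccos|n̂_z| ≈ 70.9°.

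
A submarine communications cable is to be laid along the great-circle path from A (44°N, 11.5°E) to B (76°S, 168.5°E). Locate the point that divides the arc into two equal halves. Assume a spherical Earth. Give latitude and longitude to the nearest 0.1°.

From cos δ = sin φ₁ sin φ₂ + cos φ₁ cos φ₂ cos Δλ, the central angle is δ ≈ 2.558 rad (146.5°).
Interpolate at f = 1/2 with slerp weights a = sin((1−f)δ)/sin δ ≈ 1.737, b = sin(fδ)/sin δ ≈ 1.737.
p = a·p₁ + b·p₂ ≈ (0.812, 0.333, -0.479); φ = arcsin(p_z) ≈ -28.60°, λ = atan2(p_y, p_x) ≈ 22.28°.

≈ (28.6°S, 22.3°E)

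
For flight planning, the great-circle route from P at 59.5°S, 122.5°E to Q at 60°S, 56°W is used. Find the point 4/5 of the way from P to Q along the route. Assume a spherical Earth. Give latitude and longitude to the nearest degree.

Convert each endpoint to a unit vector on the sphere (x = cos φ cos λ, y = cos φ sin λ, z = sin φ).
The central angle between the endpoints is δ = arccos(p₁·p₂) ≈ 1.056 rad (60.5°).
Interpolate at f = 4/5 with slerp weights a = sin((1−f)δ)/sin δ ≈ 0.241, b = sin(fδ)/sin δ ≈ 0.859.
p = a·p₁ + b·p₂ ≈ (0.175, -0.253, -0.952); φ = arcsin(p_z) ≈ -72.10°, λ = atan2(p_y, p_x) ≈ -55.40°.

≈ 72°S, 55°W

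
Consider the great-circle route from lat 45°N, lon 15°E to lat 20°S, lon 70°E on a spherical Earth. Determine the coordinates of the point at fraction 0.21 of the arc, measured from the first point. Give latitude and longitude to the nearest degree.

≈ lat 33°N, lon 31°E

The haversine formula gives a central angle δ ≈ 1.431 rad (82.0°) between the endpoints.
Interpolate at f = 0.21 with slerp weights a = sin((1−f)δ)/sin δ ≈ 0.914, b = sin(fδ)/sin δ ≈ 0.299.
p = a·p₁ + b·p₂ ≈ (0.720, 0.431, 0.544); φ = arcsin(p_z) ≈ 32.94°, λ = atan2(p_y, p_x) ≈ 30.91°.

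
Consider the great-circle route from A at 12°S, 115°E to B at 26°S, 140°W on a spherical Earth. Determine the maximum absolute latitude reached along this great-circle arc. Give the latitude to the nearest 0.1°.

≈ 31.0°S

The great circle lies in the plane with unit normal n̂ = (p₁ × p₂)/|p₁ × p₂|.
Here n̂_z ≈ +0.857; the vertex latitude is φ_max = arccos|n̂_z| ≈ 31.0°.
Check via Clairaut: cos φ_max = |cos φ₁| · sin C = cos(12.0°)·sin(118.8°) ≈ 0.857, again giving ≈ 31.0°.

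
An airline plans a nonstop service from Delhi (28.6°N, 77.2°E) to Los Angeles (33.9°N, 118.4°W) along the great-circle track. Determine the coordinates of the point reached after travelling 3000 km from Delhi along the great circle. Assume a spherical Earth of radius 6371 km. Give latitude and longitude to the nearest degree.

From cos δ = sin φ₁ sin φ₂ + cos φ₁ cos φ₂ cos Δλ, the central angle is δ ≈ 2.021 rad (115.8°). The total great-circle distance is δ·R ≈ 2.021 × 6371 ≈ 12874 km, so the target fraction is f = 3000/12874 ≈ 0.233.
Interpolate at f ≈ 0.233 with slerp weights a = sin((1−f)δ)/sin δ ≈ 1.110, b = sin(fδ)/sin δ ≈ 0.504.
p = a·p₁ + b·p₂ ≈ (0.017, 0.583, 0.812); φ = arcsin(p_z) ≈ 54.34°, λ = atan2(p_y, p_x) ≈ 88.32°.

≈ 54°N, 88°E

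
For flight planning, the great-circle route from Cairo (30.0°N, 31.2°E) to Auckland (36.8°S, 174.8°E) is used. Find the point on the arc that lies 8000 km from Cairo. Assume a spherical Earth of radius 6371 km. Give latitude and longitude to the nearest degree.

From cos δ = sin φ₁ sin φ₂ + cos φ₁ cos φ₂ cos Δλ, the central angle is δ ≈ 2.602 rad (149.1°). The total great-circle distance is δ·R ≈ 2.602 × 6371 ≈ 16574 km, so the target fraction is f = 8000/16574 ≈ 0.483.
Interpolate at f ≈ 0.483 with slerp weights a = sin((1−f)δ)/sin δ ≈ 1.896, b = sin(fδ)/sin δ ≈ 1.849.
p = a·p₁ + b·p₂ ≈ (-0.070, 0.985, -0.160); φ = arcsin(p_z) ≈ -9.19°, λ = atan2(p_y, p_x) ≈ 94.08°.

≈ 9°S, 94°E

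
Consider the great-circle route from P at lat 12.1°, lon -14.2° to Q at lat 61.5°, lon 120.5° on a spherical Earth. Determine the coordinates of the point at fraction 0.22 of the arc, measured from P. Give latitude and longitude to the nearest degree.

≈ lat 32°, lon -6°

Convert each endpoint to a unit vector on the sphere (x = cos φ cos λ, y = cos φ sin λ, z = sin φ).
The central angle between the endpoints is δ = arccos(p₁·p₂) ≈ 1.715 rad (98.3°).
Interpolate at f = 0.22 with slerp weights a = sin((1−f)δ)/sin δ ≈ 0.983, b = sin(fδ)/sin δ ≈ 0.372.
p = a·p₁ + b·p₂ ≈ (0.842, -0.083, 0.533); φ = arcsin(p_z) ≈ 32.23°, λ = atan2(p_y, p_x) ≈ -5.61°.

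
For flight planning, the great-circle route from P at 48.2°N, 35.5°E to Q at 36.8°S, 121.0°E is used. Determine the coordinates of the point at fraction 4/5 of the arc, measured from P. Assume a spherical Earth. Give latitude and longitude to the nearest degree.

Convert each endpoint to a unit vector on the sphere (x = cos φ cos λ, y = cos φ sin λ, z = sin φ).
The central angle between the endpoints is δ = arccos(p₁·p₂) ≈ 1.987 rad (113.9°).
Interpolate at f = 4/5 with slerp weights a = sin((1−f)δ)/sin δ ≈ 0.423, b = sin(fδ)/sin δ ≈ 1.093.
p = a·p₁ + b·p₂ ≈ (-0.221, 0.914, -0.339); φ = arcsin(p_z) ≈ -19.84°, λ = atan2(p_y, p_x) ≈ 103.60°.

≈ 20°S, 104°E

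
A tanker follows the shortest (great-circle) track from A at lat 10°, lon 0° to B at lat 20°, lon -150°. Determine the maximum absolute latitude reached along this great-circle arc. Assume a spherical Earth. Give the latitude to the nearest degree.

The great circle lies in the plane with unit normal n̂ = (p₁ × p₂)/|p₁ × p₂|.
Here n̂_z ≈ -0.690; the vertex latitude is φ_max = arccos|n̂_z| ≈ 46.4°.

≈ 46°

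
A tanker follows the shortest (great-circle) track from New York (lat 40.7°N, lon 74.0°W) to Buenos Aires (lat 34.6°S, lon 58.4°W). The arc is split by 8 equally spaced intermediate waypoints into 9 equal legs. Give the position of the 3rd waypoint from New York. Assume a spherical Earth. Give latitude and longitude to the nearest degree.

The haversine formula gives a central angle δ ≈ 1.338 rad (76.7°) between the endpoints.
Interpolate at f = 3/9 with slerp weights a = sin((1−f)δ)/sin δ ≈ 0.800, b = sin(fδ)/sin δ ≈ 0.443.
p = a·p₁ + b·p₂ ≈ (0.358, -0.894, 0.270); φ = arcsin(p_z) ≈ 15.66°, λ = atan2(p_y, p_x) ≈ -68.15°.

≈ lat 16°N, lon 68°W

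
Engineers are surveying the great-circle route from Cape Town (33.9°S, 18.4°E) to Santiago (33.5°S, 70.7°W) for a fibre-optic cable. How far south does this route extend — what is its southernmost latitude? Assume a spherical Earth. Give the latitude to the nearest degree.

≈ 43°S

The great circle lies in the plane with unit normal n̂ = (p₁ × p₂)/|p₁ × p₂|.
Here n̂_z ≈ -0.730; the vertex latitude is φ_max = arccos|n̂_z| ≈ 43.1°.
Check via Clairaut: cos φ_max = |cos φ₁| · sin C = cos(33.9°)·sin(118.4°) ≈ 0.730, again giving ≈ 43.1°.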